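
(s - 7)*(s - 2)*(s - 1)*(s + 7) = s^4 - 3*s^3 - 47*s^2 + 147*s - 98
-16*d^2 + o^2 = (-4*d + o)*(4*d + o)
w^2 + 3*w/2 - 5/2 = (w - 1)*(w + 5/2)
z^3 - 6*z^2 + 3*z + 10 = (z - 5)*(z - 2)*(z + 1)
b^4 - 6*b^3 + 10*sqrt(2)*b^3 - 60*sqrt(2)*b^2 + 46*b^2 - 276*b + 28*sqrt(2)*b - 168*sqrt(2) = (b - 6)*(b + sqrt(2))*(b + 2*sqrt(2))*(b + 7*sqrt(2))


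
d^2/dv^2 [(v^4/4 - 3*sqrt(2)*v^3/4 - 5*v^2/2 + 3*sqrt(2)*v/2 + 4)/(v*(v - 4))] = (v^6 - 12*v^5 + 48*v^4 - 42*sqrt(2)*v^3 - 40*v^3 + 48*v^2 - 192*v + 256)/(2*v^3*(v^3 - 12*v^2 + 48*v - 64))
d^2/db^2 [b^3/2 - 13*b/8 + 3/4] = 3*b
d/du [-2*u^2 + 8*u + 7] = 8 - 4*u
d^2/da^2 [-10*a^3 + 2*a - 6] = -60*a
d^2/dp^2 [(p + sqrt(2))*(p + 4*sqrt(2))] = 2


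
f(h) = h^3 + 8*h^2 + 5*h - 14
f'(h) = 3*h^2 + 16*h + 5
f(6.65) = 667.11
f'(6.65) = 244.07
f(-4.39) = 33.62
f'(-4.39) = -7.42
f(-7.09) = -3.71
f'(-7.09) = 42.36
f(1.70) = 22.53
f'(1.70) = 40.87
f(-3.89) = 28.74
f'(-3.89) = -11.84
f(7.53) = 904.21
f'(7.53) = 295.58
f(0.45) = -10.04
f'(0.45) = 12.81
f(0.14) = -13.14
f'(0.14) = 7.30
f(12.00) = 2926.00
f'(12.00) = 629.00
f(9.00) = 1408.00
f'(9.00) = 392.00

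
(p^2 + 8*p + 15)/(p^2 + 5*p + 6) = (p + 5)/(p + 2)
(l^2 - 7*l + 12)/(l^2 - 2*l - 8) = (l - 3)/(l + 2)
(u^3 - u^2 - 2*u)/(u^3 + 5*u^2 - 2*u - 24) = u*(u + 1)/(u^2 + 7*u + 12)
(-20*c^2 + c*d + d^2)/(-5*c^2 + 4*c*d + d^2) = (4*c - d)/(c - d)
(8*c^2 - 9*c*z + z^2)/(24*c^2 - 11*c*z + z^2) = (-c + z)/(-3*c + z)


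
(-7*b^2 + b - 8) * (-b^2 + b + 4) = 7*b^4 - 8*b^3 - 19*b^2 - 4*b - 32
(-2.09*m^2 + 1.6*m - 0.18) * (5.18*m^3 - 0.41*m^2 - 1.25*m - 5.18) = -10.8262*m^5 + 9.1449*m^4 + 1.0241*m^3 + 8.9*m^2 - 8.063*m + 0.9324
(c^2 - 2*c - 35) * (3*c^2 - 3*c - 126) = 3*c^4 - 9*c^3 - 225*c^2 + 357*c + 4410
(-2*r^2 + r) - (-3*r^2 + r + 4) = r^2 - 4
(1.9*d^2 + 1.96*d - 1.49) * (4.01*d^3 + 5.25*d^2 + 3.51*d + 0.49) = 7.619*d^5 + 17.8346*d^4 + 10.9841*d^3 - 0.0119000000000008*d^2 - 4.2695*d - 0.7301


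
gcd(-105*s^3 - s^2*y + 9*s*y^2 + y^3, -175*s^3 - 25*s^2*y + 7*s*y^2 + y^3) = 35*s^2 + 12*s*y + y^2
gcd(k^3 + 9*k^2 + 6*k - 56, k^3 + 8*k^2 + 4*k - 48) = k^2 + 2*k - 8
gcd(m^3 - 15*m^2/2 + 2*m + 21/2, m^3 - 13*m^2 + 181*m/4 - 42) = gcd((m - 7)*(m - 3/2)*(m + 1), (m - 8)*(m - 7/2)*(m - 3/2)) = m - 3/2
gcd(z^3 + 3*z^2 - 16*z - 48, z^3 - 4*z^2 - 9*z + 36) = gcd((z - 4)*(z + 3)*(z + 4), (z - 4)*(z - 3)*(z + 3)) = z^2 - z - 12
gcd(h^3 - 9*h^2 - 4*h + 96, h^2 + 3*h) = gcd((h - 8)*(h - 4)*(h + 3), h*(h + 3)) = h + 3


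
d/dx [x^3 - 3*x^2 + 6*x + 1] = 3*x^2 - 6*x + 6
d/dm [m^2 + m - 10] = 2*m + 1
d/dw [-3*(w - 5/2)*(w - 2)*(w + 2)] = -9*w^2 + 15*w + 12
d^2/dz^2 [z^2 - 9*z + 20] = 2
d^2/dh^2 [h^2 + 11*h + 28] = 2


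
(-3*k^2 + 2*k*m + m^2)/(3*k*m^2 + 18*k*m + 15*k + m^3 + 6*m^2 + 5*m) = (-k + m)/(m^2 + 6*m + 5)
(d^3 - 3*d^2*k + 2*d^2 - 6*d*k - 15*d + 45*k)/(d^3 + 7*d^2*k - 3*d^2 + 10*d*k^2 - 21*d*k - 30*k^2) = (d^2 - 3*d*k + 5*d - 15*k)/(d^2 + 7*d*k + 10*k^2)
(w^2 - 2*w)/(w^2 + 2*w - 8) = w/(w + 4)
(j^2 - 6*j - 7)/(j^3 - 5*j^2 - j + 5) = (j - 7)/(j^2 - 6*j + 5)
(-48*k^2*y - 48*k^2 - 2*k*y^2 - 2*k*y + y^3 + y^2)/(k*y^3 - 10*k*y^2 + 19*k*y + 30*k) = (-48*k^2 - 2*k*y + y^2)/(k*(y^2 - 11*y + 30))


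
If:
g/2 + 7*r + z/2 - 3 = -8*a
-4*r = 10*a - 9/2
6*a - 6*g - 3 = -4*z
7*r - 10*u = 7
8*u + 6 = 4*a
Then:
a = 67/180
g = -1033/900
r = 7/36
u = -203/360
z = -153/100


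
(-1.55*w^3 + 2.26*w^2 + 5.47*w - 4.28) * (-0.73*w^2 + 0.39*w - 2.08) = 1.1315*w^5 - 2.2543*w^4 + 0.112300000000001*w^3 + 0.5569*w^2 - 13.0468*w + 8.9024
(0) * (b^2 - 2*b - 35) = 0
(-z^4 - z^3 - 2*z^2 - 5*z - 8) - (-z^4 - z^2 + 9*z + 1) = -z^3 - z^2 - 14*z - 9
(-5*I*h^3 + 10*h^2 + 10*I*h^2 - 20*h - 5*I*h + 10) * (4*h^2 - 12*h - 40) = -20*I*h^5 + 40*h^4 + 100*I*h^4 - 200*h^3 + 60*I*h^3 - 120*h^2 - 340*I*h^2 + 680*h + 200*I*h - 400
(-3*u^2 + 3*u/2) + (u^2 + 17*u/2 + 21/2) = -2*u^2 + 10*u + 21/2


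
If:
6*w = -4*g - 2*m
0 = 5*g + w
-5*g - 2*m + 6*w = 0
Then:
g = 0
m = 0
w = 0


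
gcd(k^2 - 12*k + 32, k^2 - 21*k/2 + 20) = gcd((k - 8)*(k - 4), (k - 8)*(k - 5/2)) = k - 8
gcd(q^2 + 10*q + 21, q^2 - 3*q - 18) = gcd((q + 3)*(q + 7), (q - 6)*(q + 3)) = q + 3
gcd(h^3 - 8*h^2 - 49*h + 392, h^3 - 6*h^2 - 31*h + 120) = h - 8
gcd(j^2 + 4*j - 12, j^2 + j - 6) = j - 2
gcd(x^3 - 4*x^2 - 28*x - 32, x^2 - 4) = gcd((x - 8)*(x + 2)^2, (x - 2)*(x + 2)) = x + 2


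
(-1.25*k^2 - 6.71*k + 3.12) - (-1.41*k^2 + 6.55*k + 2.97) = 0.16*k^2 - 13.26*k + 0.15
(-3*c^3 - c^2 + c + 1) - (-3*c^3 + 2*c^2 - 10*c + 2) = -3*c^2 + 11*c - 1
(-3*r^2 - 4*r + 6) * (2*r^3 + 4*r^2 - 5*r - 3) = -6*r^5 - 20*r^4 + 11*r^3 + 53*r^2 - 18*r - 18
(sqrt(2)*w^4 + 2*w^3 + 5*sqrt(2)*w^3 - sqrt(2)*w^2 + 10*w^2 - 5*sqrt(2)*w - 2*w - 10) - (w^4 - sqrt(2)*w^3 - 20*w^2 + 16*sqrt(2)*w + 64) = -w^4 + sqrt(2)*w^4 + 2*w^3 + 6*sqrt(2)*w^3 - sqrt(2)*w^2 + 30*w^2 - 21*sqrt(2)*w - 2*w - 74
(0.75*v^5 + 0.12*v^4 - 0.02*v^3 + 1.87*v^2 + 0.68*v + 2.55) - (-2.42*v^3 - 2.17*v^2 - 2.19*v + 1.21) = 0.75*v^5 + 0.12*v^4 + 2.4*v^3 + 4.04*v^2 + 2.87*v + 1.34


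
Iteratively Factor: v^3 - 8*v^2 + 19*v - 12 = (v - 1)*(v^2 - 7*v + 12) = (v - 3)*(v - 1)*(v - 4)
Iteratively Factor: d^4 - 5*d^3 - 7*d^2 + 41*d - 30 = (d + 3)*(d^3 - 8*d^2 + 17*d - 10) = (d - 2)*(d + 3)*(d^2 - 6*d + 5) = (d - 2)*(d - 1)*(d + 3)*(d - 5)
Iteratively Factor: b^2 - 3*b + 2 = (b - 1)*(b - 2)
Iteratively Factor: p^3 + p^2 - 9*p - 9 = (p + 3)*(p^2 - 2*p - 3) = (p + 1)*(p + 3)*(p - 3)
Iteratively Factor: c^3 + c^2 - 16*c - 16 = (c + 1)*(c^2 - 16) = (c - 4)*(c + 1)*(c + 4)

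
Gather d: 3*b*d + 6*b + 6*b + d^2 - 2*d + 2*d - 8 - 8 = 3*b*d + 12*b + d^2 - 16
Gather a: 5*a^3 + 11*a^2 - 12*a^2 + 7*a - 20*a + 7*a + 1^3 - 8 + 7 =5*a^3 - a^2 - 6*a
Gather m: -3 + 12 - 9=0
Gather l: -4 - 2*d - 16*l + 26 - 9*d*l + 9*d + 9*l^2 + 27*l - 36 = 7*d + 9*l^2 + l*(11 - 9*d) - 14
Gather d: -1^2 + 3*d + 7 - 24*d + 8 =14 - 21*d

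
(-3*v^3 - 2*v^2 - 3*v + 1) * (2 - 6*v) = 18*v^4 + 6*v^3 + 14*v^2 - 12*v + 2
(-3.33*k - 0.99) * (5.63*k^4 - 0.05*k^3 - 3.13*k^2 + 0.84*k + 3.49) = -18.7479*k^5 - 5.4072*k^4 + 10.4724*k^3 + 0.3015*k^2 - 12.4533*k - 3.4551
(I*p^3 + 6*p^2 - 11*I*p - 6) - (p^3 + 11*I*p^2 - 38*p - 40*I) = -p^3 + I*p^3 + 6*p^2 - 11*I*p^2 + 38*p - 11*I*p - 6 + 40*I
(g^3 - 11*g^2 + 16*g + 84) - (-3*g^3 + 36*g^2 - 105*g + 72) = 4*g^3 - 47*g^2 + 121*g + 12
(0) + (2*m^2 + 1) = 2*m^2 + 1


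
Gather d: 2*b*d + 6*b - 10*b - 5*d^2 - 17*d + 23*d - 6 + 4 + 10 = -4*b - 5*d^2 + d*(2*b + 6) + 8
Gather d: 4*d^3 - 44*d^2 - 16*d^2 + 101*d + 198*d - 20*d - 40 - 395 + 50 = 4*d^3 - 60*d^2 + 279*d - 385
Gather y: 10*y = 10*y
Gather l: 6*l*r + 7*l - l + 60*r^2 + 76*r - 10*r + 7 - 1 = l*(6*r + 6) + 60*r^2 + 66*r + 6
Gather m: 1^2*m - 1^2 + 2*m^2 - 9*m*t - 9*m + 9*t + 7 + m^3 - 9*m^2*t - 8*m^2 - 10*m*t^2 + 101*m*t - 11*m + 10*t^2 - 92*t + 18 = m^3 + m^2*(-9*t - 6) + m*(-10*t^2 + 92*t - 19) + 10*t^2 - 83*t + 24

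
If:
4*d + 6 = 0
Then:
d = -3/2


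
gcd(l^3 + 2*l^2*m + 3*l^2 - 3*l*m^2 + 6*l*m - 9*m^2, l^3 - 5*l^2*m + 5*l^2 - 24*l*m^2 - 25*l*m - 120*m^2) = l + 3*m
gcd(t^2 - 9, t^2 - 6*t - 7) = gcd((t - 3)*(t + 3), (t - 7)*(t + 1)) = 1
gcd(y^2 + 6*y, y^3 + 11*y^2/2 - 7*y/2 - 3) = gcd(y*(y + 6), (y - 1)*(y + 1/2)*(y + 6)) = y + 6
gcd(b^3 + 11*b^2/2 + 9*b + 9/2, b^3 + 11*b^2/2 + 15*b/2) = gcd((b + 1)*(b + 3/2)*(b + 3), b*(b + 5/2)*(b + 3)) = b + 3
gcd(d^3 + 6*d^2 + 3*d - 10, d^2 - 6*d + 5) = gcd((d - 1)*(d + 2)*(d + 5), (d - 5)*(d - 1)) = d - 1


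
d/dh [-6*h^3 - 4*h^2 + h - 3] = -18*h^2 - 8*h + 1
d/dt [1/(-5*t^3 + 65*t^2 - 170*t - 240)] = (3*t^2 - 26*t + 34)/(5*(t^3 - 13*t^2 + 34*t + 48)^2)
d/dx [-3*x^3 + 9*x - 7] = 9 - 9*x^2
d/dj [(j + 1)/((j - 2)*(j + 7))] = (-j^2 - 2*j - 19)/(j^4 + 10*j^3 - 3*j^2 - 140*j + 196)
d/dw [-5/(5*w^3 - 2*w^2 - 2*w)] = 5*(15*w^2 - 4*w - 2)/(w^2*(-5*w^2 + 2*w + 2)^2)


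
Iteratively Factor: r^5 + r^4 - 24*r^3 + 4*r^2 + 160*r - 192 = (r - 2)*(r^4 + 3*r^3 - 18*r^2 - 32*r + 96) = (r - 2)*(r + 4)*(r^3 - r^2 - 14*r + 24) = (r - 3)*(r - 2)*(r + 4)*(r^2 + 2*r - 8) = (r - 3)*(r - 2)*(r + 4)^2*(r - 2)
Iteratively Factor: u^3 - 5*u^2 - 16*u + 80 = (u - 4)*(u^2 - u - 20) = (u - 4)*(u + 4)*(u - 5)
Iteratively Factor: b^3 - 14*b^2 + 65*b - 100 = (b - 5)*(b^2 - 9*b + 20) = (b - 5)*(b - 4)*(b - 5)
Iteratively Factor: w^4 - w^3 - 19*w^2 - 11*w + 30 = (w - 5)*(w^3 + 4*w^2 + w - 6) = (w - 5)*(w + 3)*(w^2 + w - 2) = (w - 5)*(w + 2)*(w + 3)*(w - 1)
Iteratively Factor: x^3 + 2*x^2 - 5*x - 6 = (x - 2)*(x^2 + 4*x + 3) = (x - 2)*(x + 1)*(x + 3)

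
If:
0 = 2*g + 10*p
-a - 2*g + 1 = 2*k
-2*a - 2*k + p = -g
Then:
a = -14*p - 1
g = -5*p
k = 12*p + 1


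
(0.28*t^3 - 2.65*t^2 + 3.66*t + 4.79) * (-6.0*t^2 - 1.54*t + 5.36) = -1.68*t^5 + 15.4688*t^4 - 16.3782*t^3 - 48.5804*t^2 + 12.241*t + 25.6744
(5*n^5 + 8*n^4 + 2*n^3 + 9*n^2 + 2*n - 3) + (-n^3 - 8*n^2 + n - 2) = 5*n^5 + 8*n^4 + n^3 + n^2 + 3*n - 5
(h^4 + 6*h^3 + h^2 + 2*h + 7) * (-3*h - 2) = -3*h^5 - 20*h^4 - 15*h^3 - 8*h^2 - 25*h - 14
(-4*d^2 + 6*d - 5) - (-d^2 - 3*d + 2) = -3*d^2 + 9*d - 7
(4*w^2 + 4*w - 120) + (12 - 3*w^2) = w^2 + 4*w - 108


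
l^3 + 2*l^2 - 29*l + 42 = (l - 3)*(l - 2)*(l + 7)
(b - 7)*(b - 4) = b^2 - 11*b + 28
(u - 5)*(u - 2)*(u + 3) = u^3 - 4*u^2 - 11*u + 30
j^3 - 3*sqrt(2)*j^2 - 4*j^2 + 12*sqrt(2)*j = j*(j - 4)*(j - 3*sqrt(2))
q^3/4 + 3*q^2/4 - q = q*(q/4 + 1)*(q - 1)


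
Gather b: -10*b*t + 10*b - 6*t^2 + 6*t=b*(10 - 10*t) - 6*t^2 + 6*t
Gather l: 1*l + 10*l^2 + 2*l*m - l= 10*l^2 + 2*l*m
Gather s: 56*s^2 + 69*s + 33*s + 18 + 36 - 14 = 56*s^2 + 102*s + 40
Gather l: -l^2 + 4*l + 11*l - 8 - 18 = -l^2 + 15*l - 26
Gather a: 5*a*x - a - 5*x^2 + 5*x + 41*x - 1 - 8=a*(5*x - 1) - 5*x^2 + 46*x - 9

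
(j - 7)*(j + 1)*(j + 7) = j^3 + j^2 - 49*j - 49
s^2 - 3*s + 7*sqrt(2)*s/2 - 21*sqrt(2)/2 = (s - 3)*(s + 7*sqrt(2)/2)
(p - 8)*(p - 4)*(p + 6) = p^3 - 6*p^2 - 40*p + 192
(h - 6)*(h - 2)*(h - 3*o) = h^3 - 3*h^2*o - 8*h^2 + 24*h*o + 12*h - 36*o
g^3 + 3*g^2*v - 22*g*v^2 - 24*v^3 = (g - 4*v)*(g + v)*(g + 6*v)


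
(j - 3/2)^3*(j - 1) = j^4 - 11*j^3/2 + 45*j^2/4 - 81*j/8 + 27/8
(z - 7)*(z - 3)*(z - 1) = z^3 - 11*z^2 + 31*z - 21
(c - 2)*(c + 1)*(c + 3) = c^3 + 2*c^2 - 5*c - 6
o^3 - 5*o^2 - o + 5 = (o - 5)*(o - 1)*(o + 1)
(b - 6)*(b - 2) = b^2 - 8*b + 12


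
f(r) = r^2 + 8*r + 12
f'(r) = 2*r + 8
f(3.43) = 51.20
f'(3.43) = 14.86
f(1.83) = 29.99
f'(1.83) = 11.66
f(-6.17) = 0.71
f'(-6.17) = -4.34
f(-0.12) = 11.05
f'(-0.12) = 7.76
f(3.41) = 50.91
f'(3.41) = 14.82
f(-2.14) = -0.54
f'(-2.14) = 3.72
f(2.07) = 32.84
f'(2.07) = 12.14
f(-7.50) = 8.25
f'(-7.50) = -7.00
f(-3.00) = -3.00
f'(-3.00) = 2.00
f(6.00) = 96.00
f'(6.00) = 20.00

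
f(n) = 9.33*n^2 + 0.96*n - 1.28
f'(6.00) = 112.92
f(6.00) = 340.36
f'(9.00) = 168.90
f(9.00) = 763.09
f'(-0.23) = -3.33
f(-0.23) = -1.01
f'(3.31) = 62.72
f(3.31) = 104.12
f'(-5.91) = -109.32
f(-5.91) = 318.93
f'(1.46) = 28.20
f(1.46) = 20.01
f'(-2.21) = -40.28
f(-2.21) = 42.17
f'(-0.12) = -1.28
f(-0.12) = -1.26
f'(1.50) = 28.95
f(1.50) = 21.15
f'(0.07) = 2.27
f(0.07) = -1.17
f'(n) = 18.66*n + 0.96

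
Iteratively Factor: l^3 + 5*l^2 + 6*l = (l)*(l^2 + 5*l + 6) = l*(l + 3)*(l + 2)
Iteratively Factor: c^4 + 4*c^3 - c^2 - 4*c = (c)*(c^3 + 4*c^2 - c - 4) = c*(c - 1)*(c^2 + 5*c + 4) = c*(c - 1)*(c + 1)*(c + 4)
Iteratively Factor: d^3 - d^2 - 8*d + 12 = (d + 3)*(d^2 - 4*d + 4) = (d - 2)*(d + 3)*(d - 2)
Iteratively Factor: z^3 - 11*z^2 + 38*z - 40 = (z - 2)*(z^2 - 9*z + 20) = (z - 4)*(z - 2)*(z - 5)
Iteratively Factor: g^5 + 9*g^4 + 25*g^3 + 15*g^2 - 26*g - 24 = (g + 3)*(g^4 + 6*g^3 + 7*g^2 - 6*g - 8) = (g + 2)*(g + 3)*(g^3 + 4*g^2 - g - 4) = (g - 1)*(g + 2)*(g + 3)*(g^2 + 5*g + 4) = (g - 1)*(g + 2)*(g + 3)*(g + 4)*(g + 1)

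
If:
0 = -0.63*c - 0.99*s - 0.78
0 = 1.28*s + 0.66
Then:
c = -0.43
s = -0.52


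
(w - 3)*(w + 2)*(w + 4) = w^3 + 3*w^2 - 10*w - 24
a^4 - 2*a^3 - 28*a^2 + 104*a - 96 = (a - 4)*(a - 2)^2*(a + 6)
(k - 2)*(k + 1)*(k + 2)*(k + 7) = k^4 + 8*k^3 + 3*k^2 - 32*k - 28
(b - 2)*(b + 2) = b^2 - 4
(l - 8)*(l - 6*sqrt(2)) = l^2 - 6*sqrt(2)*l - 8*l + 48*sqrt(2)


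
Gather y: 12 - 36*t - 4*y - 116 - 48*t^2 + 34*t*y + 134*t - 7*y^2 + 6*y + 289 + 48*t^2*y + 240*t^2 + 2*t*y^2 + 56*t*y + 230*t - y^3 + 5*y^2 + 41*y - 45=192*t^2 + 328*t - y^3 + y^2*(2*t - 2) + y*(48*t^2 + 90*t + 43) + 140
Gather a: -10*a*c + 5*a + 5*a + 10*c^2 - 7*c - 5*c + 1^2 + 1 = a*(10 - 10*c) + 10*c^2 - 12*c + 2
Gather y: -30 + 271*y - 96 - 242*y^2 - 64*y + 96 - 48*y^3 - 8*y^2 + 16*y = -48*y^3 - 250*y^2 + 223*y - 30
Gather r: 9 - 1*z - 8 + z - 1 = 0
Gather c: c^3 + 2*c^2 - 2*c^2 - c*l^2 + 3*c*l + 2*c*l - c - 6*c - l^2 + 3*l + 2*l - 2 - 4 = c^3 + c*(-l^2 + 5*l - 7) - l^2 + 5*l - 6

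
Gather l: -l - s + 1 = -l - s + 1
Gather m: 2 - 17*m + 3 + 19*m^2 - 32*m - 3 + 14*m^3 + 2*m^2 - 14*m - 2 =14*m^3 + 21*m^2 - 63*m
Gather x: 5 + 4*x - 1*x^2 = -x^2 + 4*x + 5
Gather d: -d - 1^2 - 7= -d - 8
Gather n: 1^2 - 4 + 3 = 0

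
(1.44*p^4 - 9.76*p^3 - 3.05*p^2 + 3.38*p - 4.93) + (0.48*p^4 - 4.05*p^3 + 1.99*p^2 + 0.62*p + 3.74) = 1.92*p^4 - 13.81*p^3 - 1.06*p^2 + 4.0*p - 1.19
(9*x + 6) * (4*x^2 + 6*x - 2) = 36*x^3 + 78*x^2 + 18*x - 12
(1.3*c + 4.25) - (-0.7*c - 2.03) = 2.0*c + 6.28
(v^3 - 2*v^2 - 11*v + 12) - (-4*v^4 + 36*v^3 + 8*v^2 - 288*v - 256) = 4*v^4 - 35*v^3 - 10*v^2 + 277*v + 268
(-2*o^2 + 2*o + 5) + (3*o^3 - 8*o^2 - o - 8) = 3*o^3 - 10*o^2 + o - 3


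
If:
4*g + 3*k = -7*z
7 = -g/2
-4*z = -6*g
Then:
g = -14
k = 203/3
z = -21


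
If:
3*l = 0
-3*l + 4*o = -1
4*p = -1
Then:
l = 0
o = -1/4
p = -1/4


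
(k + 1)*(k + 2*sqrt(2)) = k^2 + k + 2*sqrt(2)*k + 2*sqrt(2)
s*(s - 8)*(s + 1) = s^3 - 7*s^2 - 8*s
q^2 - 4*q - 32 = (q - 8)*(q + 4)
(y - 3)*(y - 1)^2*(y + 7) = y^4 + 2*y^3 - 28*y^2 + 46*y - 21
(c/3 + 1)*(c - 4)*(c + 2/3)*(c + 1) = c^4/3 + 2*c^3/9 - 13*c^2/3 - 62*c/9 - 8/3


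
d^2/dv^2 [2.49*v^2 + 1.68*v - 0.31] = 4.98000000000000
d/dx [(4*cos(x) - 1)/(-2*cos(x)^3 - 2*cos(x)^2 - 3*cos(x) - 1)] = 4*(-8*cos(x) - cos(2*x) - 4*cos(3*x) + 6)*sin(x)/(-4*sin(x)^2 + 9*cos(x) + cos(3*x) + 6)^2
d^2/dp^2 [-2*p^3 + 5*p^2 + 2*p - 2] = 10 - 12*p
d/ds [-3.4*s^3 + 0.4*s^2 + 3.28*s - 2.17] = -10.2*s^2 + 0.8*s + 3.28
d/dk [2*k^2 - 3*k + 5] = 4*k - 3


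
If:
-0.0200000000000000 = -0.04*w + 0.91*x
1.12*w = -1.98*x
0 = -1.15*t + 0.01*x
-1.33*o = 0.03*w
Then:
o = -0.00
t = -0.00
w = 0.04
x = -0.02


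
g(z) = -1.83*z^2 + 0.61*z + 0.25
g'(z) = 0.61 - 3.66*z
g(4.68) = -36.98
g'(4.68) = -16.52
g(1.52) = -3.05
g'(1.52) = -4.95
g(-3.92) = -30.26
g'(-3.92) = 14.96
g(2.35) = -8.42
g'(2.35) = -7.99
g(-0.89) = -1.74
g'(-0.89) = 3.87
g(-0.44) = -0.37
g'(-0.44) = 2.22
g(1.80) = -4.58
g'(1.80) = -5.98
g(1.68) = -3.89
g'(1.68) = -5.54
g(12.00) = -255.95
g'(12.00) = -43.31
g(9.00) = -142.49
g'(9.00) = -32.33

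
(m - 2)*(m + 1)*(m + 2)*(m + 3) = m^4 + 4*m^3 - m^2 - 16*m - 12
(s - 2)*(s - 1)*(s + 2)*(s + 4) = s^4 + 3*s^3 - 8*s^2 - 12*s + 16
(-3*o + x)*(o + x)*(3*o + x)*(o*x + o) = -9*o^4*x - 9*o^4 - 9*o^3*x^2 - 9*o^3*x + o^2*x^3 + o^2*x^2 + o*x^4 + o*x^3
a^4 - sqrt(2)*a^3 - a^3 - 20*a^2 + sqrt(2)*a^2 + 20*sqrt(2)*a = a*(a - 5)*(a + 4)*(a - sqrt(2))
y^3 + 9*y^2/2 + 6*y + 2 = (y + 1/2)*(y + 2)^2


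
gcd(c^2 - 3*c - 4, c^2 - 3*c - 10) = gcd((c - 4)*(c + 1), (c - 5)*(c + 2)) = 1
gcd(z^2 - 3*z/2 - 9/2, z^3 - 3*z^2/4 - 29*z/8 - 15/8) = 1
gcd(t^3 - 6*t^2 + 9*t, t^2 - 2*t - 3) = t - 3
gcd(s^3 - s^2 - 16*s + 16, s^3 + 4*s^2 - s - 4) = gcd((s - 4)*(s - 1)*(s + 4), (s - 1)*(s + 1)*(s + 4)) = s^2 + 3*s - 4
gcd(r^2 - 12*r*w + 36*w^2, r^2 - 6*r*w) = r - 6*w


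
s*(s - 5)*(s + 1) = s^3 - 4*s^2 - 5*s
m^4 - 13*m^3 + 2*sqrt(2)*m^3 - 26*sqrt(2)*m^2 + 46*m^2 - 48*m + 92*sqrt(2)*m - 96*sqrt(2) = (m - 8)*(m - 3)*(m - 2)*(m + 2*sqrt(2))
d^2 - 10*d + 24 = (d - 6)*(d - 4)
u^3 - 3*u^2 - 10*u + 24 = (u - 4)*(u - 2)*(u + 3)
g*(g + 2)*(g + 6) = g^3 + 8*g^2 + 12*g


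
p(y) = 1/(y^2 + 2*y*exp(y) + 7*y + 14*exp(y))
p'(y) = (-2*y*exp(y) - 2*y - 16*exp(y) - 7)/(y^2 + 2*y*exp(y) + 7*y + 14*exp(y))^2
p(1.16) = 0.02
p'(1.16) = -0.02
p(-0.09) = 0.08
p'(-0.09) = -0.15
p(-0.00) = 0.07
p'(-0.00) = -0.12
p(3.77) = 0.00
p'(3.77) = -0.00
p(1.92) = 0.01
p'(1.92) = -0.01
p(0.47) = 0.04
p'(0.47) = -0.05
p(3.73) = 0.00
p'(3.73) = -0.00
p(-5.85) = -0.15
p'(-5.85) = 0.10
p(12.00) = 0.00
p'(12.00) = 0.00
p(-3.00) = -0.09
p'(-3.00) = -0.01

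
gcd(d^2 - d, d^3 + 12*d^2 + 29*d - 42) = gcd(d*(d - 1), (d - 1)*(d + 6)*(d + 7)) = d - 1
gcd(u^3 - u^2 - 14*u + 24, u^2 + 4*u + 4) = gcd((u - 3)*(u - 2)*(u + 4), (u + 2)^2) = 1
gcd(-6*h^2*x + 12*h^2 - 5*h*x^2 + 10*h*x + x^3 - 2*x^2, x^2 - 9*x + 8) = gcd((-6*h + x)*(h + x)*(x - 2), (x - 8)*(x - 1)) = 1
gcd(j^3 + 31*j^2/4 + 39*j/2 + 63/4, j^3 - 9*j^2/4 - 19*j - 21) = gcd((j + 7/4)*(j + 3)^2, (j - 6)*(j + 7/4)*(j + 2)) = j + 7/4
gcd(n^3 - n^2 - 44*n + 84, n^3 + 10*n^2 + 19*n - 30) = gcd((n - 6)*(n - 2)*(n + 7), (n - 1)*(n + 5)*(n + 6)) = 1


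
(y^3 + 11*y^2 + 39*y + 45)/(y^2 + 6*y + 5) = (y^2 + 6*y + 9)/(y + 1)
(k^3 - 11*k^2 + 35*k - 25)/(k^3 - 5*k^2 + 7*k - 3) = (k^2 - 10*k + 25)/(k^2 - 4*k + 3)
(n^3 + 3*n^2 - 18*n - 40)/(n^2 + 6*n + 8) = (n^2 + n - 20)/(n + 4)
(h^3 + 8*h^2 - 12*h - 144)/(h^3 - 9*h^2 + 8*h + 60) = (h^3 + 8*h^2 - 12*h - 144)/(h^3 - 9*h^2 + 8*h + 60)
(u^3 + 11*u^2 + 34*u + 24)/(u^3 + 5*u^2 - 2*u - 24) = (u^2 + 7*u + 6)/(u^2 + u - 6)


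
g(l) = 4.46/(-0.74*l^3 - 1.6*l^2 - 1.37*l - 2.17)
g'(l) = 4.46*(2.22*l^2 + 3.2*l + 1.37)/(-0.74*l^3 - 1.6*l^2 - 1.37*l - 2.17)^2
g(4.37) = -0.04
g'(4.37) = 0.03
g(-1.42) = -3.35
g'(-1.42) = 3.27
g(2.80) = -0.13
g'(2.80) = 0.10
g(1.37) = -0.50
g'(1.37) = 0.55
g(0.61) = -1.18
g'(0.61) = 1.30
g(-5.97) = 0.04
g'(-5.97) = 0.02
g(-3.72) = 0.24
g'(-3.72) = 0.25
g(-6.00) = 0.04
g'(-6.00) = 0.02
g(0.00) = -2.06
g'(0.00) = 1.30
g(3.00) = -0.11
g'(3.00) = 0.08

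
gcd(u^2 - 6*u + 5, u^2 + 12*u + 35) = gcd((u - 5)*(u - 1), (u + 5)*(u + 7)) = 1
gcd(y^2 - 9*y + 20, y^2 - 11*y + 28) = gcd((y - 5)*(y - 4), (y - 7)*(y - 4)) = y - 4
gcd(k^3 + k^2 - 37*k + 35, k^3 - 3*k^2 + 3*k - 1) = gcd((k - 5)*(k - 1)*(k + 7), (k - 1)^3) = k - 1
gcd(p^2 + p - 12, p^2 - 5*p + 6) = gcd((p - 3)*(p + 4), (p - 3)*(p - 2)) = p - 3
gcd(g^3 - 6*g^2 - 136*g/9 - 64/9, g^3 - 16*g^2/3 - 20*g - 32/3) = g^2 - 22*g/3 - 16/3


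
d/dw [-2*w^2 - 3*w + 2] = -4*w - 3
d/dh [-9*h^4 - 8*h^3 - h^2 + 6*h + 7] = -36*h^3 - 24*h^2 - 2*h + 6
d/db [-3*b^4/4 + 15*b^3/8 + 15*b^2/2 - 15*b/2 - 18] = -3*b^3 + 45*b^2/8 + 15*b - 15/2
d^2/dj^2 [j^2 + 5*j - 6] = 2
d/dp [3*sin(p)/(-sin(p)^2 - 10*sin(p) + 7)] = 3*(sin(p)^2 + 7)*cos(p)/(sin(p)^2 + 10*sin(p) - 7)^2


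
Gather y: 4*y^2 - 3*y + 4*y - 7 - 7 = 4*y^2 + y - 14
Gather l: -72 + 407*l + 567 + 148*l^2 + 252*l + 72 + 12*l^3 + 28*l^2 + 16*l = 12*l^3 + 176*l^2 + 675*l + 567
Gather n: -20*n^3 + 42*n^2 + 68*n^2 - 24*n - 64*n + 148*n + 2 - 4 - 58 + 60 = -20*n^3 + 110*n^2 + 60*n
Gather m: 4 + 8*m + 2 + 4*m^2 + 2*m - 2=4*m^2 + 10*m + 4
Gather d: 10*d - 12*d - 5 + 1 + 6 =2 - 2*d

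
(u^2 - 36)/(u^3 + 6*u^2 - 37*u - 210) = (u + 6)/(u^2 + 12*u + 35)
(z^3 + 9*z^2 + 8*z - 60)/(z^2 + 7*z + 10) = (z^2 + 4*z - 12)/(z + 2)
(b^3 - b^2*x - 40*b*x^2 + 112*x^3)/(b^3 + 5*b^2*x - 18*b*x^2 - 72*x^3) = (b^2 + 3*b*x - 28*x^2)/(b^2 + 9*b*x + 18*x^2)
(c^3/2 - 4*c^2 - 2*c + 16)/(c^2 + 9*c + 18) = (c^3 - 8*c^2 - 4*c + 32)/(2*(c^2 + 9*c + 18))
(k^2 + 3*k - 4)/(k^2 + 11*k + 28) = (k - 1)/(k + 7)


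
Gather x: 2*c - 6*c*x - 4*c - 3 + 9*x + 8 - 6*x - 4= -2*c + x*(3 - 6*c) + 1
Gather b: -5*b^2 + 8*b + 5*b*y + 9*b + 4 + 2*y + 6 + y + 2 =-5*b^2 + b*(5*y + 17) + 3*y + 12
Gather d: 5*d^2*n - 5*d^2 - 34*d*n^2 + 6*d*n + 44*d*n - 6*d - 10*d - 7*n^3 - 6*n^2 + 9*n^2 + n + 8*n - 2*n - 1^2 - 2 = d^2*(5*n - 5) + d*(-34*n^2 + 50*n - 16) - 7*n^3 + 3*n^2 + 7*n - 3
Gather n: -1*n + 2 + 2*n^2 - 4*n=2*n^2 - 5*n + 2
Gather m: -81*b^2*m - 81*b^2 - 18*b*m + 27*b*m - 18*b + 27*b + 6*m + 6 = -81*b^2 + 9*b + m*(-81*b^2 + 9*b + 6) + 6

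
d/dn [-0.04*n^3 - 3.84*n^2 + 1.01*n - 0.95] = -0.12*n^2 - 7.68*n + 1.01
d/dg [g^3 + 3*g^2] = 3*g*(g + 2)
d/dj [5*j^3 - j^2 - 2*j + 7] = 15*j^2 - 2*j - 2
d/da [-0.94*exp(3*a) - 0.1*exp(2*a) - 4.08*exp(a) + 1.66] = (-2.82*exp(2*a) - 0.2*exp(a) - 4.08)*exp(a)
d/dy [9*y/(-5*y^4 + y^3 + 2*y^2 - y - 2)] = 9*(-5*y^4 + y^3 + 2*y^2 + y*(20*y^3 - 3*y^2 - 4*y + 1) - y - 2)/(5*y^4 - y^3 - 2*y^2 + y + 2)^2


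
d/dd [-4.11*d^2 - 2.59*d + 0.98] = -8.22*d - 2.59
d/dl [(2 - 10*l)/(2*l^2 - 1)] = 2*(10*l^2 - 4*l + 5)/(4*l^4 - 4*l^2 + 1)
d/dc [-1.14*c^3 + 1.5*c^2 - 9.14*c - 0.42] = -3.42*c^2 + 3.0*c - 9.14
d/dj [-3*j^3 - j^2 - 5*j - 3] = -9*j^2 - 2*j - 5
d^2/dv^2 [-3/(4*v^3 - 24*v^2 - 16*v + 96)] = 3*(3*(v - 2)*(v^3 - 6*v^2 - 4*v + 24) - (-3*v^2 + 12*v + 4)^2)/(2*(v^3 - 6*v^2 - 4*v + 24)^3)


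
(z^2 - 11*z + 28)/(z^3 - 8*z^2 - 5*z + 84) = 1/(z + 3)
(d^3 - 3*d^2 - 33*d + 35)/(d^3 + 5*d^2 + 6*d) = (d^3 - 3*d^2 - 33*d + 35)/(d*(d^2 + 5*d + 6))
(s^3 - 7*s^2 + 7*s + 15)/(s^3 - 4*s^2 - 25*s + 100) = (s^2 - 2*s - 3)/(s^2 + s - 20)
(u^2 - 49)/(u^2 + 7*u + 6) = (u^2 - 49)/(u^2 + 7*u + 6)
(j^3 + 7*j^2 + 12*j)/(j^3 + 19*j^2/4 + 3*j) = 4*(j + 3)/(4*j + 3)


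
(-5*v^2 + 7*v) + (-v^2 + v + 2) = -6*v^2 + 8*v + 2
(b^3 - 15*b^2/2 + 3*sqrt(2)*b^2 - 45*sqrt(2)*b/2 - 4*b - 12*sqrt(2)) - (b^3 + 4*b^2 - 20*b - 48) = -23*b^2/2 + 3*sqrt(2)*b^2 - 45*sqrt(2)*b/2 + 16*b - 12*sqrt(2) + 48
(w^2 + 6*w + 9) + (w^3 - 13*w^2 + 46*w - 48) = w^3 - 12*w^2 + 52*w - 39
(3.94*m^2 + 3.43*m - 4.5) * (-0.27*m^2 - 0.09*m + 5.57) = -1.0638*m^4 - 1.2807*m^3 + 22.8521*m^2 + 19.5101*m - 25.065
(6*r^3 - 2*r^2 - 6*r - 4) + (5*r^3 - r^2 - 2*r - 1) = 11*r^3 - 3*r^2 - 8*r - 5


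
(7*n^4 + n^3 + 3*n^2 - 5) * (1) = 7*n^4 + n^3 + 3*n^2 - 5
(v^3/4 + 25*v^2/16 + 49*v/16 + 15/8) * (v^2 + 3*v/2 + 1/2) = v^5/4 + 31*v^4/16 + 177*v^3/32 + 29*v^2/4 + 139*v/32 + 15/16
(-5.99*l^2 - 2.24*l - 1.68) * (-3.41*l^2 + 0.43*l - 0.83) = 20.4259*l^4 + 5.0627*l^3 + 9.7373*l^2 + 1.1368*l + 1.3944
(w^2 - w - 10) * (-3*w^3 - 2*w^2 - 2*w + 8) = -3*w^5 + w^4 + 30*w^3 + 30*w^2 + 12*w - 80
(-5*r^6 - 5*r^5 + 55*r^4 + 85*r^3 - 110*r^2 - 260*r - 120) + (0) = -5*r^6 - 5*r^5 + 55*r^4 + 85*r^3 - 110*r^2 - 260*r - 120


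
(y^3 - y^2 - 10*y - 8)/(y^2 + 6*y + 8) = (y^2 - 3*y - 4)/(y + 4)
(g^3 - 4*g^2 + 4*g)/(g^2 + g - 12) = g*(g^2 - 4*g + 4)/(g^2 + g - 12)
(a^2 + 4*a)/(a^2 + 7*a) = (a + 4)/(a + 7)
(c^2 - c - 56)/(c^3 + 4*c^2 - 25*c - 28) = (c - 8)/(c^2 - 3*c - 4)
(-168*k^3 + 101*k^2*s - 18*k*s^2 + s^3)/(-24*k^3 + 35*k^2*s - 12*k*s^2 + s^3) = (-7*k + s)/(-k + s)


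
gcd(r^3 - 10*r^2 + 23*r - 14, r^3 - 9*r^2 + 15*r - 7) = r^2 - 8*r + 7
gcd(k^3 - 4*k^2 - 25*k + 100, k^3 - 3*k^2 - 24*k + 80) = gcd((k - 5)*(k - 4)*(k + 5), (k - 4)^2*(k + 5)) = k^2 + k - 20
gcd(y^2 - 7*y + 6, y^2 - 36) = y - 6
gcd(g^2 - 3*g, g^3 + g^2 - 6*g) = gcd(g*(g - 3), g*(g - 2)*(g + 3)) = g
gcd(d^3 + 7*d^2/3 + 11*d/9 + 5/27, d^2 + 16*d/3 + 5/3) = d + 1/3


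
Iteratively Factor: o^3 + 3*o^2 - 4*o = (o - 1)*(o^2 + 4*o) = (o - 1)*(o + 4)*(o)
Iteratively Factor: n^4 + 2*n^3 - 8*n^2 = (n - 2)*(n^3 + 4*n^2) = n*(n - 2)*(n^2 + 4*n) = n^2*(n - 2)*(n + 4)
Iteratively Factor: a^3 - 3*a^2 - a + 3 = (a - 3)*(a^2 - 1) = (a - 3)*(a + 1)*(a - 1)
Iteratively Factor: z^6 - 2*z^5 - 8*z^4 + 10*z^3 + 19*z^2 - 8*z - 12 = (z - 1)*(z^5 - z^4 - 9*z^3 + z^2 + 20*z + 12) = (z - 1)*(z + 2)*(z^4 - 3*z^3 - 3*z^2 + 7*z + 6) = (z - 1)*(z + 1)*(z + 2)*(z^3 - 4*z^2 + z + 6) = (z - 2)*(z - 1)*(z + 1)*(z + 2)*(z^2 - 2*z - 3) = (z - 2)*(z - 1)*(z + 1)^2*(z + 2)*(z - 3)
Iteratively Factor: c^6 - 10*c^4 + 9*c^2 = (c - 3)*(c^5 + 3*c^4 - c^3 - 3*c^2) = (c - 3)*(c + 3)*(c^4 - c^2) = c*(c - 3)*(c + 3)*(c^3 - c) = c*(c - 3)*(c - 1)*(c + 3)*(c^2 + c) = c^2*(c - 3)*(c - 1)*(c + 3)*(c + 1)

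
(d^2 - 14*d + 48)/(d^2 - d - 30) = (d - 8)/(d + 5)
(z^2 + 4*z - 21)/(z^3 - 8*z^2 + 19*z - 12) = (z + 7)/(z^2 - 5*z + 4)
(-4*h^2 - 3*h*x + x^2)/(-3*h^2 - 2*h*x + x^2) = (-4*h + x)/(-3*h + x)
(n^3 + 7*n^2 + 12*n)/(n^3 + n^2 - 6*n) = (n + 4)/(n - 2)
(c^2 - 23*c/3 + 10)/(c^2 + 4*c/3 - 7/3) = (3*c^2 - 23*c + 30)/(3*c^2 + 4*c - 7)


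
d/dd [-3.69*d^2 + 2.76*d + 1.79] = 2.76 - 7.38*d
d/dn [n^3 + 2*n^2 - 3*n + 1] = 3*n^2 + 4*n - 3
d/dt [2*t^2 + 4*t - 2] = 4*t + 4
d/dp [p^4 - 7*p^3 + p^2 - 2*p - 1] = 4*p^3 - 21*p^2 + 2*p - 2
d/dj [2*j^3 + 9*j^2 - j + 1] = 6*j^2 + 18*j - 1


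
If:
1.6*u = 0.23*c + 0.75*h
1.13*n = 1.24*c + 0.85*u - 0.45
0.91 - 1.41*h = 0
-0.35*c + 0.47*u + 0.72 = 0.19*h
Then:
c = 2.62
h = 0.65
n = 2.99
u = 0.68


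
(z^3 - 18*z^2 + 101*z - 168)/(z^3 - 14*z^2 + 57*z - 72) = (z - 7)/(z - 3)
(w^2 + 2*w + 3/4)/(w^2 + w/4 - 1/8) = 2*(2*w + 3)/(4*w - 1)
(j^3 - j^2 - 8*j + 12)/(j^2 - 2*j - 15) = (j^2 - 4*j + 4)/(j - 5)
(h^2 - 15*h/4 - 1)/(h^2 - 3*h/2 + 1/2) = (4*h^2 - 15*h - 4)/(2*(2*h^2 - 3*h + 1))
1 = 1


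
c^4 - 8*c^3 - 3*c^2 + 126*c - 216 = (c - 6)*(c - 3)^2*(c + 4)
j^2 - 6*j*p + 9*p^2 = (j - 3*p)^2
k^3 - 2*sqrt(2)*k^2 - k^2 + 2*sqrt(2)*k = k*(k - 1)*(k - 2*sqrt(2))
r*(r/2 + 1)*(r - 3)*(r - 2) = r^4/2 - 3*r^3/2 - 2*r^2 + 6*r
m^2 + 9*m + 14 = (m + 2)*(m + 7)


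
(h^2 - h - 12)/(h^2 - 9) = (h - 4)/(h - 3)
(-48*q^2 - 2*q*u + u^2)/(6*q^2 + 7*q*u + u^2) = (-8*q + u)/(q + u)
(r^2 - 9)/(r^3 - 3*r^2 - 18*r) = (r - 3)/(r*(r - 6))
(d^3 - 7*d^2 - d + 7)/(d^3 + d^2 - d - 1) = (d - 7)/(d + 1)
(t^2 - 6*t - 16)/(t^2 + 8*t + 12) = (t - 8)/(t + 6)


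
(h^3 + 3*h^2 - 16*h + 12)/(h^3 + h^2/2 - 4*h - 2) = 2*(h^2 + 5*h - 6)/(2*h^2 + 5*h + 2)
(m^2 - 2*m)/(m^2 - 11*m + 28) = m*(m - 2)/(m^2 - 11*m + 28)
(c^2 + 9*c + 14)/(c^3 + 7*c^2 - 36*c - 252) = (c + 2)/(c^2 - 36)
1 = 1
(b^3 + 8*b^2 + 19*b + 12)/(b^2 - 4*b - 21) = (b^2 + 5*b + 4)/(b - 7)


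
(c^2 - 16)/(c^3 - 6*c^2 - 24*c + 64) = (c - 4)/(c^2 - 10*c + 16)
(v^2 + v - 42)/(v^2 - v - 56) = (v - 6)/(v - 8)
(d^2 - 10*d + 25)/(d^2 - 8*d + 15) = (d - 5)/(d - 3)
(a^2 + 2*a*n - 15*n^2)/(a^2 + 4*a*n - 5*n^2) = (a - 3*n)/(a - n)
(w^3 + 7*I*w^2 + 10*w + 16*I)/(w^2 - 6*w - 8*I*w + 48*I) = (w^3 + 7*I*w^2 + 10*w + 16*I)/(w^2 - 6*w - 8*I*w + 48*I)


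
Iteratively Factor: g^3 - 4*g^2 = (g)*(g^2 - 4*g) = g*(g - 4)*(g)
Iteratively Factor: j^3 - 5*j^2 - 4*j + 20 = (j - 5)*(j^2 - 4) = (j - 5)*(j + 2)*(j - 2)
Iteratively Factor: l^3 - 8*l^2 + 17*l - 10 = (l - 1)*(l^2 - 7*l + 10) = (l - 2)*(l - 1)*(l - 5)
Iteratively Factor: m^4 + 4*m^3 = (m)*(m^3 + 4*m^2) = m^2*(m^2 + 4*m) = m^3*(m + 4)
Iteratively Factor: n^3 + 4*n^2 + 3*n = (n + 1)*(n^2 + 3*n) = (n + 1)*(n + 3)*(n)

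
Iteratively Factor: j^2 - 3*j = (j - 3)*(j)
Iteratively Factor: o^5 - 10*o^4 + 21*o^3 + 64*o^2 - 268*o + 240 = (o - 2)*(o^4 - 8*o^3 + 5*o^2 + 74*o - 120) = (o - 4)*(o - 2)*(o^3 - 4*o^2 - 11*o + 30) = (o - 5)*(o - 4)*(o - 2)*(o^2 + o - 6) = (o - 5)*(o - 4)*(o - 2)^2*(o + 3)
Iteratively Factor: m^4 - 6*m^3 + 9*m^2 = (m - 3)*(m^3 - 3*m^2) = m*(m - 3)*(m^2 - 3*m) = m*(m - 3)^2*(m)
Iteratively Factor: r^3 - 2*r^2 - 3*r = (r - 3)*(r^2 + r) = r*(r - 3)*(r + 1)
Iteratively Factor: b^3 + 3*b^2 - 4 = (b + 2)*(b^2 + b - 2) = (b + 2)^2*(b - 1)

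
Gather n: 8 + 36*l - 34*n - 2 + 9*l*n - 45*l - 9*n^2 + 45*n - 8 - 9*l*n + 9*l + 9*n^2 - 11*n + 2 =0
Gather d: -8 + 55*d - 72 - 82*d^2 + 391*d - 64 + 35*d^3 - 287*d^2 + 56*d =35*d^3 - 369*d^2 + 502*d - 144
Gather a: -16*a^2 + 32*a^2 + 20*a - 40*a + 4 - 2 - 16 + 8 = 16*a^2 - 20*a - 6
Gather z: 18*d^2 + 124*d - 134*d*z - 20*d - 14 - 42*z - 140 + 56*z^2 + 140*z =18*d^2 + 104*d + 56*z^2 + z*(98 - 134*d) - 154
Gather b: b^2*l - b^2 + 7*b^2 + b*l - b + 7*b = b^2*(l + 6) + b*(l + 6)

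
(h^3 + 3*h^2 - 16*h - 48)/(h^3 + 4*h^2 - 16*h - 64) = (h + 3)/(h + 4)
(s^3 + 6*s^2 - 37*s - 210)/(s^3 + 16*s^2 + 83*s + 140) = (s - 6)/(s + 4)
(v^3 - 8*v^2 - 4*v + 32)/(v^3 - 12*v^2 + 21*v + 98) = (v^2 - 10*v + 16)/(v^2 - 14*v + 49)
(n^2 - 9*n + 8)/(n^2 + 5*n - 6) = (n - 8)/(n + 6)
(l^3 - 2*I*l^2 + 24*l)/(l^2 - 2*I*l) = (l^2 - 2*I*l + 24)/(l - 2*I)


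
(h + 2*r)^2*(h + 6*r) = h^3 + 10*h^2*r + 28*h*r^2 + 24*r^3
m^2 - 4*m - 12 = (m - 6)*(m + 2)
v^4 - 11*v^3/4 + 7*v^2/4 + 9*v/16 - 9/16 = (v - 3/2)*(v - 1)*(v - 3/4)*(v + 1/2)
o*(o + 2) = o^2 + 2*o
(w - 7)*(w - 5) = w^2 - 12*w + 35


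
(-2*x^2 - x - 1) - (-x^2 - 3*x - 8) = -x^2 + 2*x + 7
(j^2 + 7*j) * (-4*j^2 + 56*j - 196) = -4*j^4 + 28*j^3 + 196*j^2 - 1372*j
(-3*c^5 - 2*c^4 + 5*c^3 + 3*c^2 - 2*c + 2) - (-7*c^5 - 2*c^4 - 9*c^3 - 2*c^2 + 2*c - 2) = 4*c^5 + 14*c^3 + 5*c^2 - 4*c + 4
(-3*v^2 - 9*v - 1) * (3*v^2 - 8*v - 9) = -9*v^4 - 3*v^3 + 96*v^2 + 89*v + 9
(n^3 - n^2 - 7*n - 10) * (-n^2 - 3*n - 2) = -n^5 - 2*n^4 + 8*n^3 + 33*n^2 + 44*n + 20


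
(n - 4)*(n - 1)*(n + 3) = n^3 - 2*n^2 - 11*n + 12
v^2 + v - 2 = (v - 1)*(v + 2)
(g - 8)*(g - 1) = g^2 - 9*g + 8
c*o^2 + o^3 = o^2*(c + o)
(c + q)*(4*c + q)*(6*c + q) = 24*c^3 + 34*c^2*q + 11*c*q^2 + q^3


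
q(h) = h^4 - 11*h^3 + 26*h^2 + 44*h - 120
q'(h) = 4*h^3 - 33*h^2 + 52*h + 44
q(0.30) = -104.75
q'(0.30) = 56.74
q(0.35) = -101.87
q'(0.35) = 58.33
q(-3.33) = 550.94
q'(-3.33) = -642.80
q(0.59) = -87.13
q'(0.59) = 64.01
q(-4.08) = 1157.48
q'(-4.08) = -989.16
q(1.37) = -35.68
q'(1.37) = 63.59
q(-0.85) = -131.34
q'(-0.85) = -26.50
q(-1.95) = -10.91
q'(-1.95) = -212.54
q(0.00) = -120.00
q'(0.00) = 44.00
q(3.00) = 30.00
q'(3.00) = 11.00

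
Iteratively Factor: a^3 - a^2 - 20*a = (a - 5)*(a^2 + 4*a) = (a - 5)*(a + 4)*(a)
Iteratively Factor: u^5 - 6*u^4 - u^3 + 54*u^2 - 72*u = (u)*(u^4 - 6*u^3 - u^2 + 54*u - 72) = u*(u - 4)*(u^3 - 2*u^2 - 9*u + 18) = u*(u - 4)*(u + 3)*(u^2 - 5*u + 6) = u*(u - 4)*(u - 3)*(u + 3)*(u - 2)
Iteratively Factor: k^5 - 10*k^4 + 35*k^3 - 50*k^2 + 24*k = (k - 1)*(k^4 - 9*k^3 + 26*k^2 - 24*k) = (k - 2)*(k - 1)*(k^3 - 7*k^2 + 12*k) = k*(k - 2)*(k - 1)*(k^2 - 7*k + 12) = k*(k - 4)*(k - 2)*(k - 1)*(k - 3)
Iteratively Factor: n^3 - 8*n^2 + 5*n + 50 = (n - 5)*(n^2 - 3*n - 10) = (n - 5)^2*(n + 2)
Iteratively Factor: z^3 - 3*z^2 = (z)*(z^2 - 3*z) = z^2*(z - 3)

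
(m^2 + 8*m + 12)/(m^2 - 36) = (m + 2)/(m - 6)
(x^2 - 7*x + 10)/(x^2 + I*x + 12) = (x^2 - 7*x + 10)/(x^2 + I*x + 12)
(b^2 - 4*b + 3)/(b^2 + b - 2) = (b - 3)/(b + 2)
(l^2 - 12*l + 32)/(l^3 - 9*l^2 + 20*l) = (l - 8)/(l*(l - 5))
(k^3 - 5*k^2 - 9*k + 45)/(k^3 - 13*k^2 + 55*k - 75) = (k + 3)/(k - 5)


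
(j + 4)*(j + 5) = j^2 + 9*j + 20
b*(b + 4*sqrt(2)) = b^2 + 4*sqrt(2)*b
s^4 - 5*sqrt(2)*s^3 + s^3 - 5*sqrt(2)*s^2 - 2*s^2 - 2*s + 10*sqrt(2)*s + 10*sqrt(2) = (s + 1)*(s - 5*sqrt(2))*(s - sqrt(2))*(s + sqrt(2))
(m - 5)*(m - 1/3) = m^2 - 16*m/3 + 5/3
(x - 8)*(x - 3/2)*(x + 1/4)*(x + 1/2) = x^4 - 35*x^3/4 + 5*x^2 + 125*x/16 + 3/2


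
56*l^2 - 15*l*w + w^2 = (-8*l + w)*(-7*l + w)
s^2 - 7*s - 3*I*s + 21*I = (s - 7)*(s - 3*I)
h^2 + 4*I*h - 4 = (h + 2*I)^2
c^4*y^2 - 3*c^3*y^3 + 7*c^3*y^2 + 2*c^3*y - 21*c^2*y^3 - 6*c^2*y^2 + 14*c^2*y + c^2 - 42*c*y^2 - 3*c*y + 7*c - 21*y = (c + 7)*(c - 3*y)*(c*y + 1)^2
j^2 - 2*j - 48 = (j - 8)*(j + 6)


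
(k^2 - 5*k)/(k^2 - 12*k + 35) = k/(k - 7)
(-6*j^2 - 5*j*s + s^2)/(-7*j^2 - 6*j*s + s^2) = (-6*j + s)/(-7*j + s)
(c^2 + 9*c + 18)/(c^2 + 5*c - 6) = (c + 3)/(c - 1)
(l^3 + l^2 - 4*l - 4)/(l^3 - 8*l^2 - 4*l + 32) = (l + 1)/(l - 8)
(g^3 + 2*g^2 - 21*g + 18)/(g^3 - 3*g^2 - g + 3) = (g + 6)/(g + 1)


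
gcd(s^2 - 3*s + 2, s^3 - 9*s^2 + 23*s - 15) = s - 1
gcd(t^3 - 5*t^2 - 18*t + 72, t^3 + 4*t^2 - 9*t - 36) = t^2 + t - 12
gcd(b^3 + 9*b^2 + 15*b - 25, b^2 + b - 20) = b + 5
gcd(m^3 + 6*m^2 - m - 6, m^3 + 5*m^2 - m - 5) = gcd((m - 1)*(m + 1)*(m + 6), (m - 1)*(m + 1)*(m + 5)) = m^2 - 1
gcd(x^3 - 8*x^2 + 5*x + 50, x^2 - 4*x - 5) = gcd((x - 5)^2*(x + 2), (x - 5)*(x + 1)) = x - 5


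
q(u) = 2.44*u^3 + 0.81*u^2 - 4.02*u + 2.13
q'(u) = 7.32*u^2 + 1.62*u - 4.02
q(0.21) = 1.34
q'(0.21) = -3.36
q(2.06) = 18.62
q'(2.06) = 30.38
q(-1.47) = 2.04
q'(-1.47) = 9.42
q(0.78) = 0.65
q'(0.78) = 1.70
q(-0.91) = 4.62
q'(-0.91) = 0.57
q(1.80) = 11.75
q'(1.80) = 22.61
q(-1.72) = -0.98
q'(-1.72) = 14.85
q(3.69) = 120.92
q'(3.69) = 101.63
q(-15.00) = -7990.32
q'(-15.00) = 1618.68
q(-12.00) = -4049.31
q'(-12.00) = 1030.62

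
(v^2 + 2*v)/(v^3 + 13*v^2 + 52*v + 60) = v/(v^2 + 11*v + 30)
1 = 1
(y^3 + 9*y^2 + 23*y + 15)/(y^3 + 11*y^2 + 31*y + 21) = (y + 5)/(y + 7)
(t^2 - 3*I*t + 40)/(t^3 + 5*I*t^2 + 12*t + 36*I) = (t^2 - 3*I*t + 40)/(t^3 + 5*I*t^2 + 12*t + 36*I)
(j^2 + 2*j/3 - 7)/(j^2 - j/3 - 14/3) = (j + 3)/(j + 2)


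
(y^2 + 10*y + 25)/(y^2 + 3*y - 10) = (y + 5)/(y - 2)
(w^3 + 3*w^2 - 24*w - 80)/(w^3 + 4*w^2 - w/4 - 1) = 4*(w^2 - w - 20)/(4*w^2 - 1)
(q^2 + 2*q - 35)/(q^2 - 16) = (q^2 + 2*q - 35)/(q^2 - 16)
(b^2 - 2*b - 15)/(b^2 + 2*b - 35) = (b + 3)/(b + 7)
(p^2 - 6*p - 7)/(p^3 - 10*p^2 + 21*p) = (p + 1)/(p*(p - 3))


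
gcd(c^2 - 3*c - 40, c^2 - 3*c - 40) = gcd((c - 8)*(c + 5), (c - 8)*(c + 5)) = c^2 - 3*c - 40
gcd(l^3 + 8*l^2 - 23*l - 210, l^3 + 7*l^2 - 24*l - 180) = l^2 + l - 30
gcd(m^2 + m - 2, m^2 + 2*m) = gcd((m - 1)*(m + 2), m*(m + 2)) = m + 2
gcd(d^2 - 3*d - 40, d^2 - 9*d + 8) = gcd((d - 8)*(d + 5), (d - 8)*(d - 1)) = d - 8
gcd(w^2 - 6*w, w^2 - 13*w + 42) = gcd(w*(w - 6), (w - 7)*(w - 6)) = w - 6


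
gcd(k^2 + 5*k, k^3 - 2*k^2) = k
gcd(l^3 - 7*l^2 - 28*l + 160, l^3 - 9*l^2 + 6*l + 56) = l - 4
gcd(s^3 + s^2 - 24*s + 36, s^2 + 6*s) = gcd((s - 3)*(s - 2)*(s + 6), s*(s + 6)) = s + 6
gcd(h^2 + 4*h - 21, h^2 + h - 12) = h - 3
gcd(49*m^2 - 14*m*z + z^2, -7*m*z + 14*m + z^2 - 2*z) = -7*m + z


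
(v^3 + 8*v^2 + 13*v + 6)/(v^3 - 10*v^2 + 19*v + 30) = (v^2 + 7*v + 6)/(v^2 - 11*v + 30)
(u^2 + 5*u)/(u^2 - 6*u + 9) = u*(u + 5)/(u^2 - 6*u + 9)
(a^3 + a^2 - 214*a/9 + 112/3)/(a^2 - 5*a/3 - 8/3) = (a^2 + 11*a/3 - 14)/(a + 1)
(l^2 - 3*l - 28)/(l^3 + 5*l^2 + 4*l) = (l - 7)/(l*(l + 1))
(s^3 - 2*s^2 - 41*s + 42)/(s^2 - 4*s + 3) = (s^2 - s - 42)/(s - 3)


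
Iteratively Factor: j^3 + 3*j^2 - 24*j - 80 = (j + 4)*(j^2 - j - 20) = (j + 4)^2*(j - 5)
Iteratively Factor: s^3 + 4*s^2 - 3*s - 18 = (s + 3)*(s^2 + s - 6) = (s - 2)*(s + 3)*(s + 3)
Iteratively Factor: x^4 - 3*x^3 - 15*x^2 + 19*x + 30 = (x + 1)*(x^3 - 4*x^2 - 11*x + 30) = (x - 5)*(x + 1)*(x^2 + x - 6) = (x - 5)*(x - 2)*(x + 1)*(x + 3)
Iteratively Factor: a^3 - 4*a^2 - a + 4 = (a - 1)*(a^2 - 3*a - 4) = (a - 1)*(a + 1)*(a - 4)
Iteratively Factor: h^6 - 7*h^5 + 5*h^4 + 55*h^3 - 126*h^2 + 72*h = (h - 3)*(h^5 - 4*h^4 - 7*h^3 + 34*h^2 - 24*h) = (h - 3)*(h - 2)*(h^4 - 2*h^3 - 11*h^2 + 12*h) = (h - 3)*(h - 2)*(h + 3)*(h^3 - 5*h^2 + 4*h) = (h - 3)*(h - 2)*(h - 1)*(h + 3)*(h^2 - 4*h) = (h - 4)*(h - 3)*(h - 2)*(h - 1)*(h + 3)*(h)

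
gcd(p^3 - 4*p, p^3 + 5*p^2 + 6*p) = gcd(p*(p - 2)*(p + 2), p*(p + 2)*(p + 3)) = p^2 + 2*p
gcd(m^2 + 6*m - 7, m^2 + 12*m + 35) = m + 7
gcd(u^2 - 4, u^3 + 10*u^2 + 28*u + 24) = u + 2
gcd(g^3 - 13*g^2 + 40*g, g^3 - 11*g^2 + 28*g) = g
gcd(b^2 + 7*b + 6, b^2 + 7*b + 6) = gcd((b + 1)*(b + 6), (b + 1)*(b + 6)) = b^2 + 7*b + 6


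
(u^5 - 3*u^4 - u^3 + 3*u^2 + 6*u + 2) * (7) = 7*u^5 - 21*u^4 - 7*u^3 + 21*u^2 + 42*u + 14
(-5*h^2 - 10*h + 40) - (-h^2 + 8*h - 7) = -4*h^2 - 18*h + 47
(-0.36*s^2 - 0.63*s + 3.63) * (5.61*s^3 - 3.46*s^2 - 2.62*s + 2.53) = -2.0196*s^5 - 2.2887*s^4 + 23.4873*s^3 - 11.82*s^2 - 11.1045*s + 9.1839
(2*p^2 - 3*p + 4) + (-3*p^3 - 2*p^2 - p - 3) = -3*p^3 - 4*p + 1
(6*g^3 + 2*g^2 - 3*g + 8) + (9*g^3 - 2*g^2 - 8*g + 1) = 15*g^3 - 11*g + 9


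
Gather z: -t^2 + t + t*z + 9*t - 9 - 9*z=-t^2 + 10*t + z*(t - 9) - 9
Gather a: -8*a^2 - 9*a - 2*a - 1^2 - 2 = -8*a^2 - 11*a - 3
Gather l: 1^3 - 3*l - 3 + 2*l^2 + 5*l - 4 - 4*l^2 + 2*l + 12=-2*l^2 + 4*l + 6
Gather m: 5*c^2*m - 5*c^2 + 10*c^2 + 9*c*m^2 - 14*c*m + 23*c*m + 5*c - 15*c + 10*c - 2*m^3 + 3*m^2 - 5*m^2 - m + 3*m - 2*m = 5*c^2 - 2*m^3 + m^2*(9*c - 2) + m*(5*c^2 + 9*c)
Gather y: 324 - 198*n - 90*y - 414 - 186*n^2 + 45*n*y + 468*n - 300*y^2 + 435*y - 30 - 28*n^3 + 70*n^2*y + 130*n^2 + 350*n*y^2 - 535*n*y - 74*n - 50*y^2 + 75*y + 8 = -28*n^3 - 56*n^2 + 196*n + y^2*(350*n - 350) + y*(70*n^2 - 490*n + 420) - 112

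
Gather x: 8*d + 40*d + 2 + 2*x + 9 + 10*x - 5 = 48*d + 12*x + 6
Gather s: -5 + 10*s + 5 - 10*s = 0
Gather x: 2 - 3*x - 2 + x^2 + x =x^2 - 2*x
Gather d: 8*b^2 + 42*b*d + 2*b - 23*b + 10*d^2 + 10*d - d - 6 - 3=8*b^2 - 21*b + 10*d^2 + d*(42*b + 9) - 9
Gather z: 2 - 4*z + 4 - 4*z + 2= 8 - 8*z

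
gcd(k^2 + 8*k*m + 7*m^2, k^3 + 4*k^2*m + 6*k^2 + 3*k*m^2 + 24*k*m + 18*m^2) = k + m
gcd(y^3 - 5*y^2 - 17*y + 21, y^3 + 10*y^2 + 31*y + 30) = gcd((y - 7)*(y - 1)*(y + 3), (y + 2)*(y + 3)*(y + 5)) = y + 3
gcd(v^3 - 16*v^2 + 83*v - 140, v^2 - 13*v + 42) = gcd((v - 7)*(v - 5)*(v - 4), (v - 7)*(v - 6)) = v - 7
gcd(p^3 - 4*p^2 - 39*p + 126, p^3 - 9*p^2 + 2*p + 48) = p - 3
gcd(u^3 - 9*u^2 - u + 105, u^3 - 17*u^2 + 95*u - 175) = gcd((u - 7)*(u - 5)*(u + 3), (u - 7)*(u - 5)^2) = u^2 - 12*u + 35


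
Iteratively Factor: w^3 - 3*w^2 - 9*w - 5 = (w + 1)*(w^2 - 4*w - 5) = (w + 1)^2*(w - 5)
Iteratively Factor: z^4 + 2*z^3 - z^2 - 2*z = (z)*(z^3 + 2*z^2 - z - 2) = z*(z - 1)*(z^2 + 3*z + 2) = z*(z - 1)*(z + 2)*(z + 1)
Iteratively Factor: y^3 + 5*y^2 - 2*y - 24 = (y + 3)*(y^2 + 2*y - 8) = (y + 3)*(y + 4)*(y - 2)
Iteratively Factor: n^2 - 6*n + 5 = (n - 1)*(n - 5)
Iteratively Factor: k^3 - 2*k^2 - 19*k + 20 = (k + 4)*(k^2 - 6*k + 5) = (k - 5)*(k + 4)*(k - 1)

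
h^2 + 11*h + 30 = (h + 5)*(h + 6)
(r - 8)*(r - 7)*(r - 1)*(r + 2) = r^4 - 14*r^3 + 39*r^2 + 86*r - 112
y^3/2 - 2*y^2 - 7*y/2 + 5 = (y/2 + 1)*(y - 5)*(y - 1)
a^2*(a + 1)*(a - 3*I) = a^4 + a^3 - 3*I*a^3 - 3*I*a^2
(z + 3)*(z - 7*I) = z^2 + 3*z - 7*I*z - 21*I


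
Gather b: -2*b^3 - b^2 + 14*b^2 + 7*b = -2*b^3 + 13*b^2 + 7*b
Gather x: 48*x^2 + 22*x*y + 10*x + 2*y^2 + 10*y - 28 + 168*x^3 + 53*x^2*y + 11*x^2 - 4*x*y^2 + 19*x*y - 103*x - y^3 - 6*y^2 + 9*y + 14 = 168*x^3 + x^2*(53*y + 59) + x*(-4*y^2 + 41*y - 93) - y^3 - 4*y^2 + 19*y - 14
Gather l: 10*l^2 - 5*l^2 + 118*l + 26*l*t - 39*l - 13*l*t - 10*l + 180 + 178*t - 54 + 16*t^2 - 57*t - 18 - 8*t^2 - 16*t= 5*l^2 + l*(13*t + 69) + 8*t^2 + 105*t + 108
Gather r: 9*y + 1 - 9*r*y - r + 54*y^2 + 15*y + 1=r*(-9*y - 1) + 54*y^2 + 24*y + 2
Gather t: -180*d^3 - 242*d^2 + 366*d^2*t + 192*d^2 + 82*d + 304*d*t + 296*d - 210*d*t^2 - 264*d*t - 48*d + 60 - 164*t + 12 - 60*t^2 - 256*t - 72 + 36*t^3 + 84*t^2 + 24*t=-180*d^3 - 50*d^2 + 330*d + 36*t^3 + t^2*(24 - 210*d) + t*(366*d^2 + 40*d - 396)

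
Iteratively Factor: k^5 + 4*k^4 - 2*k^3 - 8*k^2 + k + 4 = (k + 1)*(k^4 + 3*k^3 - 5*k^2 - 3*k + 4) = (k + 1)*(k + 4)*(k^3 - k^2 - k + 1) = (k - 1)*(k + 1)*(k + 4)*(k^2 - 1) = (k - 1)*(k + 1)^2*(k + 4)*(k - 1)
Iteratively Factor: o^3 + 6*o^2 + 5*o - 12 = (o - 1)*(o^2 + 7*o + 12) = (o - 1)*(o + 4)*(o + 3)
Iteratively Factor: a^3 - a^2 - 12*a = (a + 3)*(a^2 - 4*a) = a*(a + 3)*(a - 4)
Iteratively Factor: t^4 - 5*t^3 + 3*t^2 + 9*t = (t - 3)*(t^3 - 2*t^2 - 3*t) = t*(t - 3)*(t^2 - 2*t - 3) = t*(t - 3)^2*(t + 1)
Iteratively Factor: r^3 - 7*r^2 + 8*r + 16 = (r + 1)*(r^2 - 8*r + 16) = (r - 4)*(r + 1)*(r - 4)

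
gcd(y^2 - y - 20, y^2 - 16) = y + 4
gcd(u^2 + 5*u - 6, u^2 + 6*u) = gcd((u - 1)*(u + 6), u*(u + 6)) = u + 6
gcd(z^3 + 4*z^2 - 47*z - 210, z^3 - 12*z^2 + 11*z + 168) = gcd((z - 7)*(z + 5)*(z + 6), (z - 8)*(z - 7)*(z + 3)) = z - 7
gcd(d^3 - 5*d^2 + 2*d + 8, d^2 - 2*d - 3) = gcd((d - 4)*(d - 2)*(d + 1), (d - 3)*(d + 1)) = d + 1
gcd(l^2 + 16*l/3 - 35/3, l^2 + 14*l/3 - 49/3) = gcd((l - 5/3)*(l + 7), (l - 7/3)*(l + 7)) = l + 7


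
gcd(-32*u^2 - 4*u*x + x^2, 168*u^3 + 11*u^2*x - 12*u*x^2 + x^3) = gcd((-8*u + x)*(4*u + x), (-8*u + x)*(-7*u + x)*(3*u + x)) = -8*u + x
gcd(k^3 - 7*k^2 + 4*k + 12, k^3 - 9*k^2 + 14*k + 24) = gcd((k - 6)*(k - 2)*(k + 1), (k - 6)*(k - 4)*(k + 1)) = k^2 - 5*k - 6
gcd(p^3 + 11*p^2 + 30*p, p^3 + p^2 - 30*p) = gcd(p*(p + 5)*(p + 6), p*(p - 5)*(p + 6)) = p^2 + 6*p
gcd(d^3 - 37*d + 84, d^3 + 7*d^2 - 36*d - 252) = d + 7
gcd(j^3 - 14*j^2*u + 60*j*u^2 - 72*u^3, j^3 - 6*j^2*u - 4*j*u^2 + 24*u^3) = j^2 - 8*j*u + 12*u^2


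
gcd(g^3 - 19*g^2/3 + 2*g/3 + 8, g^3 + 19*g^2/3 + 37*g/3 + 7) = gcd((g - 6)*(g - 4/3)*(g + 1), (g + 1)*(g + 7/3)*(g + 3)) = g + 1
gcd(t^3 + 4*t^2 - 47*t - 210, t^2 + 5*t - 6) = t + 6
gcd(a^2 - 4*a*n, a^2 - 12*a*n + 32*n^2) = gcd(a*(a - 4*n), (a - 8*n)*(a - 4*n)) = a - 4*n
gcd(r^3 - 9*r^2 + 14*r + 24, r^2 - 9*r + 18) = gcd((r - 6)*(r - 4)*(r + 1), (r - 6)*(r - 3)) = r - 6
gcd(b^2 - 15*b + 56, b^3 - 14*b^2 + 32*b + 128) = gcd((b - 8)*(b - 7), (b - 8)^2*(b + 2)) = b - 8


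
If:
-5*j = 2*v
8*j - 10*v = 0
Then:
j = 0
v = 0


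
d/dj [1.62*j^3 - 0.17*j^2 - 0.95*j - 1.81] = 4.86*j^2 - 0.34*j - 0.95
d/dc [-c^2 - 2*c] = -2*c - 2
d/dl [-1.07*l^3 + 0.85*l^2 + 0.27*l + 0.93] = -3.21*l^2 + 1.7*l + 0.27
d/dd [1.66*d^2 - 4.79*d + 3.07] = 3.32*d - 4.79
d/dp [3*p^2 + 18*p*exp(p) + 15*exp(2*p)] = 18*p*exp(p) + 6*p + 30*exp(2*p) + 18*exp(p)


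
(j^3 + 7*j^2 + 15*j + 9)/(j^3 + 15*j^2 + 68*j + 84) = (j^3 + 7*j^2 + 15*j + 9)/(j^3 + 15*j^2 + 68*j + 84)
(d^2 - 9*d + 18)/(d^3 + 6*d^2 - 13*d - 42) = (d - 6)/(d^2 + 9*d + 14)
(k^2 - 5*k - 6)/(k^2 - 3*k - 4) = (k - 6)/(k - 4)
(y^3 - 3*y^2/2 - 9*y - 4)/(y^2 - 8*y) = (y^3 - 3*y^2/2 - 9*y - 4)/(y*(y - 8))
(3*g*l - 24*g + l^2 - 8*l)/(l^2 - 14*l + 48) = (3*g + l)/(l - 6)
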